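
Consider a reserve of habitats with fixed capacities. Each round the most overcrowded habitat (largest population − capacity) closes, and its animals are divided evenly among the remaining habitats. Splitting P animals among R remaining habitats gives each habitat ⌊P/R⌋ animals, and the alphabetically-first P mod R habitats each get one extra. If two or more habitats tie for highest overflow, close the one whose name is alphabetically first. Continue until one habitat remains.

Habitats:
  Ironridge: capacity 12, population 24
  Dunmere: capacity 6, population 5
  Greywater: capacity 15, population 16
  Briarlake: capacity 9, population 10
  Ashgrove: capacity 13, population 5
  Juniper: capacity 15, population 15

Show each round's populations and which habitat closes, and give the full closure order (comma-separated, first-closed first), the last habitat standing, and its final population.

Round 1: Ashgrove=5 Briarlake=10 Dunmere=5 Greywater=16 Ironridge=24 Juniper=15 → close Ironridge (overflow 12)
  24÷5 = 4 each, +1 to first 4
Round 2: Ashgrove=10 Briarlake=15 Dunmere=10 Greywater=21 Juniper=19 → close Briarlake (overflow 6)
  15÷4 = 3 each, +1 to first 3
Round 3: Ashgrove=14 Dunmere=14 Greywater=25 Juniper=22 → close Greywater (overflow 10)
  25÷3 = 8 each, +1 to first 1
Round 4: Ashgrove=23 Dunmere=22 Juniper=30 → close Dunmere (overflow 16)
  22÷2 = 11 each, +1 to first 0
Round 5: Ashgrove=34 Juniper=41 → close Juniper (overflow 26)
  41÷1 = 41 each, +1 to first 0

Closure order: Ironridge, Briarlake, Greywater, Dunmere, Juniper
Last habitat: Ashgrove with 75 animals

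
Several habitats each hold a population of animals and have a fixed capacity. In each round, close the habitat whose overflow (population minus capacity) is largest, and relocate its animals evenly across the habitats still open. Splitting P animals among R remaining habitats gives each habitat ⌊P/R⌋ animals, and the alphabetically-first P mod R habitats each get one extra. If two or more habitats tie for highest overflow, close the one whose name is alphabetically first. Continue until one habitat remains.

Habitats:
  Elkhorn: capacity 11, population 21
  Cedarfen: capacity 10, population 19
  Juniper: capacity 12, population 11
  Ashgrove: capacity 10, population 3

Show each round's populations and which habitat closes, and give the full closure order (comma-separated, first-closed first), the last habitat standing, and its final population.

Closure order: Elkhorn, Cedarfen, Juniper
Last habitat: Ashgrove with 54 animals

Round 1: Ashgrove=3 Cedarfen=19 Elkhorn=21 Juniper=11 → close Elkhorn (overflow 10)
  21÷3 = 7 each, +1 to first 0
Round 2: Ashgrove=10 Cedarfen=26 Juniper=18 → close Cedarfen (overflow 16)
  26÷2 = 13 each, +1 to first 0
Round 3: Ashgrove=23 Juniper=31 → close Juniper (overflow 19)
  31÷1 = 31 each, +1 to first 0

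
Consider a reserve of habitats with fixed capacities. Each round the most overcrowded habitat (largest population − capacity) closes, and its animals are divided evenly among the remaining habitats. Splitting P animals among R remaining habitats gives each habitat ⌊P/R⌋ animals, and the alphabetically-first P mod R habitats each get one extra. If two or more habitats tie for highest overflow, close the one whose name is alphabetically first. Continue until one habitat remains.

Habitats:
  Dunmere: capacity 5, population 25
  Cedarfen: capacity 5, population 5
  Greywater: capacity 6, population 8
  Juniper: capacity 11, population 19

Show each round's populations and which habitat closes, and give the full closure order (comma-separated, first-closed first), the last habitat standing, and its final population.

Closure order: Dunmere, Juniper, Cedarfen
Last habitat: Greywater with 57 animals

Round 1: Cedarfen=5 Dunmere=25 Greywater=8 Juniper=19 → close Dunmere (overflow 20)
  25÷3 = 8 each, +1 to first 1
Round 2: Cedarfen=14 Greywater=16 Juniper=27 → close Juniper (overflow 16)
  27÷2 = 13 each, +1 to first 1
Round 3: Cedarfen=28 Greywater=29 → close Cedarfen (overflow 23)
  28÷1 = 28 each, +1 to first 0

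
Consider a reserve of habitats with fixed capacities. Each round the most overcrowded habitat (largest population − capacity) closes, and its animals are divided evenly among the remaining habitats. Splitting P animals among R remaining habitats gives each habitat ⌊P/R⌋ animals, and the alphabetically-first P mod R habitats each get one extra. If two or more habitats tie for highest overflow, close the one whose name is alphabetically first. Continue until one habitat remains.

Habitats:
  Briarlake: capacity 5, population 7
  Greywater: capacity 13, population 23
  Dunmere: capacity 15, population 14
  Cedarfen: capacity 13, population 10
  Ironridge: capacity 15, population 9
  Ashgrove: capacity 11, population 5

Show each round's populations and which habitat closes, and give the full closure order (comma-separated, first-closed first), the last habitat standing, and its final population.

Closure order: Greywater, Briarlake, Dunmere, Cedarfen, Ashgrove
Last habitat: Ironridge with 68 animals

Round 1: Ashgrove=5 Briarlake=7 Cedarfen=10 Dunmere=14 Greywater=23 Ironridge=9 → close Greywater (overflow 10)
  23÷5 = 4 each, +1 to first 3
Round 2: Ashgrove=10 Briarlake=12 Cedarfen=15 Dunmere=18 Ironridge=13 → close Briarlake (overflow 7)
  12÷4 = 3 each, +1 to first 0
Round 3: Ashgrove=13 Cedarfen=18 Dunmere=21 Ironridge=16 → close Dunmere (overflow 6)
  21÷3 = 7 each, +1 to first 0
Round 4: Ashgrove=20 Cedarfen=25 Ironridge=23 → close Cedarfen (overflow 12)
  25÷2 = 12 each, +1 to first 1
Round 5: Ashgrove=33 Ironridge=35 → close Ashgrove (overflow 22)
  33÷1 = 33 each, +1 to first 0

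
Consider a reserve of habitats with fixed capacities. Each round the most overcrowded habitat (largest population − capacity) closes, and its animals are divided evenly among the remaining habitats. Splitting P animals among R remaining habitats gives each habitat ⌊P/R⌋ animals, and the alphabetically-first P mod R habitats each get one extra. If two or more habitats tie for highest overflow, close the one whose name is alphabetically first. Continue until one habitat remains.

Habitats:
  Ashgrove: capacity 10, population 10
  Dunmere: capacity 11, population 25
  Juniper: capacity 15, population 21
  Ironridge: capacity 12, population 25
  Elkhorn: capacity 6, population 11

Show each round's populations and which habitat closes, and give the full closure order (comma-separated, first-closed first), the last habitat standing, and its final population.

Round 1: Ashgrove=10 Dunmere=25 Elkhorn=11 Ironridge=25 Juniper=21 → close Dunmere (overflow 14)
  25÷4 = 6 each, +1 to first 1
Round 2: Ashgrove=17 Elkhorn=17 Ironridge=31 Juniper=27 → close Ironridge (overflow 19)
  31÷3 = 10 each, +1 to first 1
Round 3: Ashgrove=28 Elkhorn=27 Juniper=37 → close Juniper (overflow 22)
  37÷2 = 18 each, +1 to first 1
Round 4: Ashgrove=47 Elkhorn=45 → close Elkhorn (overflow 39)
  45÷1 = 45 each, +1 to first 0

Closure order: Dunmere, Ironridge, Juniper, Elkhorn
Last habitat: Ashgrove with 92 animals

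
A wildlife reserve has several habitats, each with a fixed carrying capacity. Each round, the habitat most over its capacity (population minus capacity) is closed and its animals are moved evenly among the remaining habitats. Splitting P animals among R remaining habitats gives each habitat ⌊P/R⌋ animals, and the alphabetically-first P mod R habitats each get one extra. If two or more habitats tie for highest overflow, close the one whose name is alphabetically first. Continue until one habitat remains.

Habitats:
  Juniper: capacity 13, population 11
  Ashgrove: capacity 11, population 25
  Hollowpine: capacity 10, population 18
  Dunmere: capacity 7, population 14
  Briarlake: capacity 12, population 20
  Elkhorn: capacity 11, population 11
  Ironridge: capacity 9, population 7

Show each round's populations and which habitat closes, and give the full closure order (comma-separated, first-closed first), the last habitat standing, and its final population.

Closure order: Ashgrove, Briarlake, Hollowpine, Dunmere, Elkhorn, Ironridge
Last habitat: Juniper with 106 animals

Round 1: Ashgrove=25 Briarlake=20 Dunmere=14 Elkhorn=11 Hollowpine=18 Ironridge=7 Juniper=11 → close Ashgrove (overflow 14)
  25÷6 = 4 each, +1 to first 1
Round 2: Briarlake=25 Dunmere=18 Elkhorn=15 Hollowpine=22 Ironridge=11 Juniper=15 → close Briarlake (overflow 13)
  25÷5 = 5 each, +1 to first 0
Round 3: Dunmere=23 Elkhorn=20 Hollowpine=27 Ironridge=16 Juniper=20 → close Hollowpine (overflow 17)
  27÷4 = 6 each, +1 to first 3
Round 4: Dunmere=30 Elkhorn=27 Ironridge=23 Juniper=26 → close Dunmere (overflow 23)
  30÷3 = 10 each, +1 to first 0
Round 5: Elkhorn=37 Ironridge=33 Juniper=36 → close Elkhorn (overflow 26)
  37÷2 = 18 each, +1 to first 1
Round 6: Ironridge=52 Juniper=54 → close Ironridge (overflow 43)
  52÷1 = 52 each, +1 to first 0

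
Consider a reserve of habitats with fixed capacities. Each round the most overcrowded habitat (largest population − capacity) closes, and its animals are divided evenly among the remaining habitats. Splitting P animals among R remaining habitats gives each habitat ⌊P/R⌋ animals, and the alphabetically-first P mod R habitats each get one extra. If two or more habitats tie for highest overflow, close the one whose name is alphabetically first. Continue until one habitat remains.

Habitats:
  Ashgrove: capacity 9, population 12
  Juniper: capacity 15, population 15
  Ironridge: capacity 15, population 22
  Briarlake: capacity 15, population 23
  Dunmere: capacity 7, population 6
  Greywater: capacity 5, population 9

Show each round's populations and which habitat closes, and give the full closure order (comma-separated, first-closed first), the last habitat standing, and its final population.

Round 1: Ashgrove=12 Briarlake=23 Dunmere=6 Greywater=9 Ironridge=22 Juniper=15 → close Briarlake (overflow 8)
  23÷5 = 4 each, +1 to first 3
Round 2: Ashgrove=17 Dunmere=11 Greywater=14 Ironridge=26 Juniper=19 → close Ironridge (overflow 11)
  26÷4 = 6 each, +1 to first 2
Round 3: Ashgrove=24 Dunmere=18 Greywater=20 Juniper=25 → close Ashgrove (overflow 15)
  24÷3 = 8 each, +1 to first 0
Round 4: Dunmere=26 Greywater=28 Juniper=33 → close Greywater (overflow 23)
  28÷2 = 14 each, +1 to first 0
Round 5: Dunmere=40 Juniper=47 → close Dunmere (overflow 33)
  40÷1 = 40 each, +1 to first 0

Closure order: Briarlake, Ironridge, Ashgrove, Greywater, Dunmere
Last habitat: Juniper with 87 animals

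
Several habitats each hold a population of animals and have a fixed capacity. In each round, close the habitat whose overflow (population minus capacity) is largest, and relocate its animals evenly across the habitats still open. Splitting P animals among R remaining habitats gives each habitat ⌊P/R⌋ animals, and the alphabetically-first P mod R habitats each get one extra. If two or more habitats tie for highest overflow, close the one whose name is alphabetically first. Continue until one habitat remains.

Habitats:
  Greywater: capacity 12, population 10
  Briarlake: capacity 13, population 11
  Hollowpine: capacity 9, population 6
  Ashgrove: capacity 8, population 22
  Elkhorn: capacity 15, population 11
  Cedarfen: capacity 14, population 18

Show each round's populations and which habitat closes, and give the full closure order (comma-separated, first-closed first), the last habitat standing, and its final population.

Round 1: Ashgrove=22 Briarlake=11 Cedarfen=18 Elkhorn=11 Greywater=10 Hollowpine=6 → close Ashgrove (overflow 14)
  22÷5 = 4 each, +1 to first 2
Round 2: Briarlake=16 Cedarfen=23 Elkhorn=15 Greywater=14 Hollowpine=10 → close Cedarfen (overflow 9)
  23÷4 = 5 each, +1 to first 3
Round 3: Briarlake=22 Elkhorn=21 Greywater=20 Hollowpine=15 → close Briarlake (overflow 9)
  22÷3 = 7 each, +1 to first 1
Round 4: Elkhorn=29 Greywater=27 Hollowpine=22 → close Greywater (overflow 15)
  27÷2 = 13 each, +1 to first 1
Round 5: Elkhorn=43 Hollowpine=35 → close Elkhorn (overflow 28)
  43÷1 = 43 each, +1 to first 0

Closure order: Ashgrove, Cedarfen, Briarlake, Greywater, Elkhorn
Last habitat: Hollowpine with 78 animals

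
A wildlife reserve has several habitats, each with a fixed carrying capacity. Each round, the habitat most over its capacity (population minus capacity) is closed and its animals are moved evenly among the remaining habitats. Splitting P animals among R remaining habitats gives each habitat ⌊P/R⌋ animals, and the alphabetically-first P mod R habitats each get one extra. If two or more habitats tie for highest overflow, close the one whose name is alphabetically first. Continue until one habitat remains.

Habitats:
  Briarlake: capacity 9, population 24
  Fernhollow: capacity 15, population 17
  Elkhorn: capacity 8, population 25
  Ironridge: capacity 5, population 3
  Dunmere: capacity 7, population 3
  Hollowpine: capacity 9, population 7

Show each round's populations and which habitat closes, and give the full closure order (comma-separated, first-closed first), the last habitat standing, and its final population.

Round 1: Briarlake=24 Dunmere=3 Elkhorn=25 Fernhollow=17 Hollowpine=7 Ironridge=3 → close Elkhorn (overflow 17)
  25÷5 = 5 each, +1 to first 0
Round 2: Briarlake=29 Dunmere=8 Fernhollow=22 Hollowpine=12 Ironridge=8 → close Briarlake (overflow 20)
  29÷4 = 7 each, +1 to first 1
Round 3: Dunmere=16 Fernhollow=29 Hollowpine=19 Ironridge=15 → close Fernhollow (overflow 14)
  29÷3 = 9 each, +1 to first 2
Round 4: Dunmere=26 Hollowpine=29 Ironridge=24 → close Hollowpine (overflow 20)
  29÷2 = 14 each, +1 to first 1
Round 5: Dunmere=41 Ironridge=38 → close Dunmere (overflow 34)
  41÷1 = 41 each, +1 to first 0

Closure order: Elkhorn, Briarlake, Fernhollow, Hollowpine, Dunmere
Last habitat: Ironridge with 79 animals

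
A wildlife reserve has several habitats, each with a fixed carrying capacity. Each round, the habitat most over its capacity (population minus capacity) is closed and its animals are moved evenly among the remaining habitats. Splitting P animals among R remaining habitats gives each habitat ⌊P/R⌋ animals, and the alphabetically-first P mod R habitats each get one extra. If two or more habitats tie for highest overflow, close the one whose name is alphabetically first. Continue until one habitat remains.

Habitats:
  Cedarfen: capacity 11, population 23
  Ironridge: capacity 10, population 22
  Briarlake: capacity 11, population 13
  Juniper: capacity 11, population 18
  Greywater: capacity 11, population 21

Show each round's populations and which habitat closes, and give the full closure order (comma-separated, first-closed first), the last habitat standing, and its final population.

Round 1: Briarlake=13 Cedarfen=23 Greywater=21 Ironridge=22 Juniper=18 → close Cedarfen (overflow 12)
  23÷4 = 5 each, +1 to first 3
Round 2: Briarlake=19 Greywater=27 Ironridge=28 Juniper=23 → close Ironridge (overflow 18)
  28÷3 = 9 each, +1 to first 1
Round 3: Briarlake=29 Greywater=36 Juniper=32 → close Greywater (overflow 25)
  36÷2 = 18 each, +1 to first 0
Round 4: Briarlake=47 Juniper=50 → close Juniper (overflow 39)
  50÷1 = 50 each, +1 to first 0

Closure order: Cedarfen, Ironridge, Greywater, Juniper
Last habitat: Briarlake with 97 animals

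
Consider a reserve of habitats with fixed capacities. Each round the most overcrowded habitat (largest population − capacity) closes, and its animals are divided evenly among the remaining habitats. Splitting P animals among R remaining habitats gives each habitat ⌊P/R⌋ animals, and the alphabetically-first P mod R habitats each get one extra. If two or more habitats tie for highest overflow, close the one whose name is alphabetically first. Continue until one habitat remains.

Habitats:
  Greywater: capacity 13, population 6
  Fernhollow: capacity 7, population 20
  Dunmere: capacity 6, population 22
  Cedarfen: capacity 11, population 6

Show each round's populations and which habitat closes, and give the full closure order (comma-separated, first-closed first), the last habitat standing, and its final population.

Round 1: Cedarfen=6 Dunmere=22 Fernhollow=20 Greywater=6 → close Dunmere (overflow 16)
  22÷3 = 7 each, +1 to first 1
Round 2: Cedarfen=14 Fernhollow=27 Greywater=13 → close Fernhollow (overflow 20)
  27÷2 = 13 each, +1 to first 1
Round 3: Cedarfen=28 Greywater=26 → close Cedarfen (overflow 17)
  28÷1 = 28 each, +1 to first 0

Closure order: Dunmere, Fernhollow, Cedarfen
Last habitat: Greywater with 54 animals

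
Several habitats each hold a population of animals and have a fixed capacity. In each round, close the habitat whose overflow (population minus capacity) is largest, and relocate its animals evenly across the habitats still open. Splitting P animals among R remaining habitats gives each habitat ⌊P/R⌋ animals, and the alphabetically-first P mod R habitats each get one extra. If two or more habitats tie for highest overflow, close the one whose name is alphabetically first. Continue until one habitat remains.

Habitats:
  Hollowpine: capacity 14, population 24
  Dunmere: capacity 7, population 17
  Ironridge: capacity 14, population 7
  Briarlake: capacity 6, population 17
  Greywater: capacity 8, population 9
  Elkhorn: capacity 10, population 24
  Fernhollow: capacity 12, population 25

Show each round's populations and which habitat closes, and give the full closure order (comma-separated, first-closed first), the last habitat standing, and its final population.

Round 1: Briarlake=17 Dunmere=17 Elkhorn=24 Fernhollow=25 Greywater=9 Hollowpine=24 Ironridge=7 → close Elkhorn (overflow 14)
  24÷6 = 4 each, +1 to first 0
Round 2: Briarlake=21 Dunmere=21 Fernhollow=29 Greywater=13 Hollowpine=28 Ironridge=11 → close Fernhollow (overflow 17)
  29÷5 = 5 each, +1 to first 4
Round 3: Briarlake=27 Dunmere=27 Greywater=19 Hollowpine=34 Ironridge=16 → close Briarlake (overflow 21)
  27÷4 = 6 each, +1 to first 3
Round 4: Dunmere=34 Greywater=26 Hollowpine=41 Ironridge=22 → close Dunmere (overflow 27)
  34÷3 = 11 each, +1 to first 1
Round 5: Greywater=38 Hollowpine=52 Ironridge=33 → close Hollowpine (overflow 38)
  52÷2 = 26 each, +1 to first 0
Round 6: Greywater=64 Ironridge=59 → close Greywater (overflow 56)
  64÷1 = 64 each, +1 to first 0

Closure order: Elkhorn, Fernhollow, Briarlake, Dunmere, Hollowpine, Greywater
Last habitat: Ironridge with 123 animals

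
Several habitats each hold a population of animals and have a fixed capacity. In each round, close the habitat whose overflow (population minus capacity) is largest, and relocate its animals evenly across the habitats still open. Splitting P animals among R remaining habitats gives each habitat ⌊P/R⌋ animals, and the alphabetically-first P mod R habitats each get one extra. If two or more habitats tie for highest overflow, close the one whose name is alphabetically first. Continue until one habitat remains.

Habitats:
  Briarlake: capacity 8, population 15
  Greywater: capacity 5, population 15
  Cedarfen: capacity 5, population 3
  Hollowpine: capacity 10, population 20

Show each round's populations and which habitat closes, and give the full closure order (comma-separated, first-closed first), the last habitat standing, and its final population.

Round 1: Briarlake=15 Cedarfen=3 Greywater=15 Hollowpine=20 → close Greywater (overflow 10)
  15÷3 = 5 each, +1 to first 0
Round 2: Briarlake=20 Cedarfen=8 Hollowpine=25 → close Hollowpine (overflow 15)
  25÷2 = 12 each, +1 to first 1
Round 3: Briarlake=33 Cedarfen=20 → close Briarlake (overflow 25)
  33÷1 = 33 each, +1 to first 0

Closure order: Greywater, Hollowpine, Briarlake
Last habitat: Cedarfen with 53 animals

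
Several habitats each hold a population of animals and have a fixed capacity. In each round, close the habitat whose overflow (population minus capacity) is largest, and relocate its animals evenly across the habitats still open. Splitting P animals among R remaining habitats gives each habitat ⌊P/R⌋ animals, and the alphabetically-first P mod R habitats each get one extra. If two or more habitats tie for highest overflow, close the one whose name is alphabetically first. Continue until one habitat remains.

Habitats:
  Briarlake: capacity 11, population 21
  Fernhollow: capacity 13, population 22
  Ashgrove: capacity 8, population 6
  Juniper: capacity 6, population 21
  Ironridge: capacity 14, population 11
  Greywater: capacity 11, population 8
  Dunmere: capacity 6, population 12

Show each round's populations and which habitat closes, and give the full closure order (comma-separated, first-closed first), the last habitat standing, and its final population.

Closure order: Juniper, Briarlake, Fernhollow, Dunmere, Ashgrove, Greywater
Last habitat: Ironridge with 101 animals

Round 1: Ashgrove=6 Briarlake=21 Dunmere=12 Fernhollow=22 Greywater=8 Ironridge=11 Juniper=21 → close Juniper (overflow 15)
  21÷6 = 3 each, +1 to first 3
Round 2: Ashgrove=10 Briarlake=25 Dunmere=16 Fernhollow=25 Greywater=11 Ironridge=14 → close Briarlake (overflow 14)
  25÷5 = 5 each, +1 to first 0
Round 3: Ashgrove=15 Dunmere=21 Fernhollow=30 Greywater=16 Ironridge=19 → close Fernhollow (overflow 17)
  30÷4 = 7 each, +1 to first 2
Round 4: Ashgrove=23 Dunmere=29 Greywater=23 Ironridge=26 → close Dunmere (overflow 23)
  29÷3 = 9 each, +1 to first 2
Round 5: Ashgrove=33 Greywater=33 Ironridge=35 → close Ashgrove (overflow 25)
  33÷2 = 16 each, +1 to first 1
Round 6: Greywater=50 Ironridge=51 → close Greywater (overflow 39)
  50÷1 = 50 each, +1 to first 0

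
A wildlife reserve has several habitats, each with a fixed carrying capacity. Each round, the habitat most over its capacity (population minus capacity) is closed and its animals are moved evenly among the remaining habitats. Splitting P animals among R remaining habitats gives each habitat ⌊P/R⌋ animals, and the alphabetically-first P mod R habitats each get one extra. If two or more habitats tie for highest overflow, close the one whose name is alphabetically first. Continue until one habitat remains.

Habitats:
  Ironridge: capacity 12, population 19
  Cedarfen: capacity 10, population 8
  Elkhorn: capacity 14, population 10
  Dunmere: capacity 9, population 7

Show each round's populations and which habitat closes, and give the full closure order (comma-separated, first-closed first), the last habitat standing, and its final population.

Round 1: Cedarfen=8 Dunmere=7 Elkhorn=10 Ironridge=19 → close Ironridge (overflow 7)
  19÷3 = 6 each, +1 to first 1
Round 2: Cedarfen=15 Dunmere=13 Elkhorn=16 → close Cedarfen (overflow 5)
  15÷2 = 7 each, +1 to first 1
Round 3: Dunmere=21 Elkhorn=23 → close Dunmere (overflow 12)
  21÷1 = 21 each, +1 to first 0

Closure order: Ironridge, Cedarfen, Dunmere
Last habitat: Elkhorn with 44 animals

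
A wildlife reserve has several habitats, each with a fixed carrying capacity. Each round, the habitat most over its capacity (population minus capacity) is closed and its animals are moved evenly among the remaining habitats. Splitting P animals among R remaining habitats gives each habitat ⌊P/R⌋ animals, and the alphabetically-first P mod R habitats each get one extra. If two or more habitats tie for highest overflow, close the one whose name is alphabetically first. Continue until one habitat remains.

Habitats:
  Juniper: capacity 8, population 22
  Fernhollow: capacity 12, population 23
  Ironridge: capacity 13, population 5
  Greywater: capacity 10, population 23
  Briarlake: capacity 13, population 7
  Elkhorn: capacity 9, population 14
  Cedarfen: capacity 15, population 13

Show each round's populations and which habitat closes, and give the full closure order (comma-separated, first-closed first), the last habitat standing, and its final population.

Round 1: Briarlake=7 Cedarfen=13 Elkhorn=14 Fernhollow=23 Greywater=23 Ironridge=5 Juniper=22 → close Juniper (overflow 14)
  22÷6 = 3 each, +1 to first 4
Round 2: Briarlake=11 Cedarfen=17 Elkhorn=18 Fernhollow=27 Greywater=26 Ironridge=8 → close Greywater (overflow 16)
  26÷5 = 5 each, +1 to first 1
Round 3: Briarlake=17 Cedarfen=22 Elkhorn=23 Fernhollow=32 Ironridge=13 → close Fernhollow (overflow 20)
  32÷4 = 8 each, +1 to first 0
Round 4: Briarlake=25 Cedarfen=30 Elkhorn=31 Ironridge=21 → close Elkhorn (overflow 22)
  31÷3 = 10 each, +1 to first 1
Round 5: Briarlake=36 Cedarfen=40 Ironridge=31 → close Cedarfen (overflow 25)
  40÷2 = 20 each, +1 to first 0
Round 6: Briarlake=56 Ironridge=51 → close Briarlake (overflow 43)
  56÷1 = 56 each, +1 to first 0

Closure order: Juniper, Greywater, Fernhollow, Elkhorn, Cedarfen, Briarlake
Last habitat: Ironridge with 107 animals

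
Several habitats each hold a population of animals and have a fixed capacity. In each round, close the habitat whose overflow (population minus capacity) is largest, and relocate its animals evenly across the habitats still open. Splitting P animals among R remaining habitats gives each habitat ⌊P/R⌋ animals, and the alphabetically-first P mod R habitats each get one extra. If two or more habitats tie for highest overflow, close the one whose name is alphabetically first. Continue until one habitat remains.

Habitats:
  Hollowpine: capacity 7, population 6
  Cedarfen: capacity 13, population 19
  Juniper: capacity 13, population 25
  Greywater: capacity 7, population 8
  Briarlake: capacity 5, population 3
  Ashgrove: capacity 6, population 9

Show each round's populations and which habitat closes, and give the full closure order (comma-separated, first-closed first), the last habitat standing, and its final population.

Closure order: Juniper, Cedarfen, Ashgrove, Greywater, Briarlake
Last habitat: Hollowpine with 70 animals

Round 1: Ashgrove=9 Briarlake=3 Cedarfen=19 Greywater=8 Hollowpine=6 Juniper=25 → close Juniper (overflow 12)
  25÷5 = 5 each, +1 to first 0
Round 2: Ashgrove=14 Briarlake=8 Cedarfen=24 Greywater=13 Hollowpine=11 → close Cedarfen (overflow 11)
  24÷4 = 6 each, +1 to first 0
Round 3: Ashgrove=20 Briarlake=14 Greywater=19 Hollowpine=17 → close Ashgrove (overflow 14)
  20÷3 = 6 each, +1 to first 2
Round 4: Briarlake=21 Greywater=26 Hollowpine=23 → close Greywater (overflow 19)
  26÷2 = 13 each, +1 to first 0
Round 5: Briarlake=34 Hollowpine=36 → close Briarlake (overflow 29)
  34÷1 = 34 each, +1 to first 0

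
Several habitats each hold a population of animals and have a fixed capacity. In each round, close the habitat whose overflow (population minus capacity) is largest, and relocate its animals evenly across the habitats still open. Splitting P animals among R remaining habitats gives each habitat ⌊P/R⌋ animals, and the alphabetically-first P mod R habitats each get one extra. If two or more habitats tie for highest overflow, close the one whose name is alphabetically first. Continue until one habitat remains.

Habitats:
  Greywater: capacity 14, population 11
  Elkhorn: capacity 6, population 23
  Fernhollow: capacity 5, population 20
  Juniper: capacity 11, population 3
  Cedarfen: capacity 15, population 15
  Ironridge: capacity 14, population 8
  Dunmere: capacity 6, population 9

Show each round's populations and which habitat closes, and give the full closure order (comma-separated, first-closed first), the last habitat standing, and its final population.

Closure order: Elkhorn, Fernhollow, Dunmere, Cedarfen, Greywater, Ironridge
Last habitat: Juniper with 89 animals

Round 1: Cedarfen=15 Dunmere=9 Elkhorn=23 Fernhollow=20 Greywater=11 Ironridge=8 Juniper=3 → close Elkhorn (overflow 17)
  23÷6 = 3 each, +1 to first 5
Round 2: Cedarfen=19 Dunmere=13 Fernhollow=24 Greywater=15 Ironridge=12 Juniper=6 → close Fernhollow (overflow 19)
  24÷5 = 4 each, +1 to first 4
Round 3: Cedarfen=24 Dunmere=18 Greywater=20 Ironridge=17 Juniper=10 → close Dunmere (overflow 12)
  18÷4 = 4 each, +1 to first 2
Round 4: Cedarfen=29 Greywater=25 Ironridge=21 Juniper=14 → close Cedarfen (overflow 14)
  29÷3 = 9 each, +1 to first 2
Round 5: Greywater=35 Ironridge=31 Juniper=23 → close Greywater (overflow 21)
  35÷2 = 17 each, +1 to first 1
Round 6: Ironridge=49 Juniper=40 → close Ironridge (overflow 35)
  49÷1 = 49 each, +1 to first 0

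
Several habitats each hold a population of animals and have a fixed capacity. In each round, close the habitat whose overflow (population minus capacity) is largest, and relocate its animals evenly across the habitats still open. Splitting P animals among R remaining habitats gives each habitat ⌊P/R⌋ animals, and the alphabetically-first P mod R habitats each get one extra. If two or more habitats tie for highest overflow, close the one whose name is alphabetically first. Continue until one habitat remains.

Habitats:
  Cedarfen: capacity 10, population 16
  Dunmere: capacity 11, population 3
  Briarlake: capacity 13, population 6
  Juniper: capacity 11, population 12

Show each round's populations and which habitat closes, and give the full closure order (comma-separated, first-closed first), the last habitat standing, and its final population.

Round 1: Briarlake=6 Cedarfen=16 Dunmere=3 Juniper=12 → close Cedarfen (overflow 6)
  16÷3 = 5 each, +1 to first 1
Round 2: Briarlake=12 Dunmere=8 Juniper=17 → close Juniper (overflow 6)
  17÷2 = 8 each, +1 to first 1
Round 3: Briarlake=21 Dunmere=16 → close Briarlake (overflow 8)
  21÷1 = 21 each, +1 to first 0

Closure order: Cedarfen, Juniper, Briarlake
Last habitat: Dunmere with 37 animals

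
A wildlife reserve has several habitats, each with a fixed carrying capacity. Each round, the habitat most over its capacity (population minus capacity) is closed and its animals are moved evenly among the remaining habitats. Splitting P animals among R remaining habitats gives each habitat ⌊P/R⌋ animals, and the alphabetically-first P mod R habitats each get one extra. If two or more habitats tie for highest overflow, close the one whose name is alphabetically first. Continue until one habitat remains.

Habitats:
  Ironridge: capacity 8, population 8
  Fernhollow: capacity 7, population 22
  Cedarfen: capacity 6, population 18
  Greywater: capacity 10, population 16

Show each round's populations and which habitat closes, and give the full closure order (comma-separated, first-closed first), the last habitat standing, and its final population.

Closure order: Fernhollow, Cedarfen, Greywater
Last habitat: Ironridge with 64 animals

Round 1: Cedarfen=18 Fernhollow=22 Greywater=16 Ironridge=8 → close Fernhollow (overflow 15)
  22÷3 = 7 each, +1 to first 1
Round 2: Cedarfen=26 Greywater=23 Ironridge=15 → close Cedarfen (overflow 20)
  26÷2 = 13 each, +1 to first 0
Round 3: Greywater=36 Ironridge=28 → close Greywater (overflow 26)
  36÷1 = 36 each, +1 to first 0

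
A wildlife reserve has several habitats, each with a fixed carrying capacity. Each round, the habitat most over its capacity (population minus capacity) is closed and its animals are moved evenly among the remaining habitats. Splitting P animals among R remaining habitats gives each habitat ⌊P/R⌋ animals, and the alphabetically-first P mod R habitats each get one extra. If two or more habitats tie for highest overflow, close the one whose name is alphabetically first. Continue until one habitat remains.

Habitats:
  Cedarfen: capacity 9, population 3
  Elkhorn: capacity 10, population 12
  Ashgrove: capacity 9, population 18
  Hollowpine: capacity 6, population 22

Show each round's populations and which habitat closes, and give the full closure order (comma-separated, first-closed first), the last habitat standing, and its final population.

Round 1: Ashgrove=18 Cedarfen=3 Elkhorn=12 Hollowpine=22 → close Hollowpine (overflow 16)
  22÷3 = 7 each, +1 to first 1
Round 2: Ashgrove=26 Cedarfen=10 Elkhorn=19 → close Ashgrove (overflow 17)
  26÷2 = 13 each, +1 to first 0
Round 3: Cedarfen=23 Elkhorn=32 → close Elkhorn (overflow 22)
  32÷1 = 32 each, +1 to first 0

Closure order: Hollowpine, Ashgrove, Elkhorn
Last habitat: Cedarfen with 55 animals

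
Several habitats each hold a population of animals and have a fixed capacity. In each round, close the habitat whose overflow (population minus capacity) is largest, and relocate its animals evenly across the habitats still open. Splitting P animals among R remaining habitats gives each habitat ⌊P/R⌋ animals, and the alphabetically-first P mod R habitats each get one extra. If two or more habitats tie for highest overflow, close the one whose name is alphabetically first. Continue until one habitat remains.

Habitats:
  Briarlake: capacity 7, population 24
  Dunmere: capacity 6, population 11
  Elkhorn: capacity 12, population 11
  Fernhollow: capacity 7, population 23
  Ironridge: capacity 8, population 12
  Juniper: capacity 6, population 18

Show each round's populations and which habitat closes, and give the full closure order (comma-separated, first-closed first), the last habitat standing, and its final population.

Round 1: Briarlake=24 Dunmere=11 Elkhorn=11 Fernhollow=23 Ironridge=12 Juniper=18 → close Briarlake (overflow 17)
  24÷5 = 4 each, +1 to first 4
Round 2: Dunmere=16 Elkhorn=16 Fernhollow=28 Ironridge=17 Juniper=22 → close Fernhollow (overflow 21)
  28÷4 = 7 each, +1 to first 0
Round 3: Dunmere=23 Elkhorn=23 Ironridge=24 Juniper=29 → close Juniper (overflow 23)
  29÷3 = 9 each, +1 to first 2
Round 4: Dunmere=33 Elkhorn=33 Ironridge=33 → close Dunmere (overflow 27)
  33÷2 = 16 each, +1 to first 1
Round 5: Elkhorn=50 Ironridge=49 → close Ironridge (overflow 41)
  49÷1 = 49 each, +1 to first 0

Closure order: Briarlake, Fernhollow, Juniper, Dunmere, Ironridge
Last habitat: Elkhorn with 99 animals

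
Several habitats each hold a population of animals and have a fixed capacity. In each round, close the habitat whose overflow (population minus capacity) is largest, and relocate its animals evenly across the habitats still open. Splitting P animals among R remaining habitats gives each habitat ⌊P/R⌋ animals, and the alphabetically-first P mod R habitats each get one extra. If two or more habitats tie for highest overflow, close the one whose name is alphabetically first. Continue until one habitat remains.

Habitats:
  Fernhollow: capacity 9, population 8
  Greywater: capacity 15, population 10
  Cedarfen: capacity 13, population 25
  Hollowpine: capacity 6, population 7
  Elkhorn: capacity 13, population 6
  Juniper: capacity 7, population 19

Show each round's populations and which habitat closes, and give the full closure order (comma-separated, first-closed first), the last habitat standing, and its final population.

Round 1: Cedarfen=25 Elkhorn=6 Fernhollow=8 Greywater=10 Hollowpine=7 Juniper=19 → close Cedarfen (overflow 12)
  25÷5 = 5 each, +1 to first 0
Round 2: Elkhorn=11 Fernhollow=13 Greywater=15 Hollowpine=12 Juniper=24 → close Juniper (overflow 17)
  24÷4 = 6 each, +1 to first 0
Round 3: Elkhorn=17 Fernhollow=19 Greywater=21 Hollowpine=18 → close Hollowpine (overflow 12)
  18÷3 = 6 each, +1 to first 0
Round 4: Elkhorn=23 Fernhollow=25 Greywater=27 → close Fernhollow (overflow 16)
  25÷2 = 12 each, +1 to first 1
Round 5: Elkhorn=36 Greywater=39 → close Greywater (overflow 24)
  39÷1 = 39 each, +1 to first 0

Closure order: Cedarfen, Juniper, Hollowpine, Fernhollow, Greywater
Last habitat: Elkhorn with 75 animals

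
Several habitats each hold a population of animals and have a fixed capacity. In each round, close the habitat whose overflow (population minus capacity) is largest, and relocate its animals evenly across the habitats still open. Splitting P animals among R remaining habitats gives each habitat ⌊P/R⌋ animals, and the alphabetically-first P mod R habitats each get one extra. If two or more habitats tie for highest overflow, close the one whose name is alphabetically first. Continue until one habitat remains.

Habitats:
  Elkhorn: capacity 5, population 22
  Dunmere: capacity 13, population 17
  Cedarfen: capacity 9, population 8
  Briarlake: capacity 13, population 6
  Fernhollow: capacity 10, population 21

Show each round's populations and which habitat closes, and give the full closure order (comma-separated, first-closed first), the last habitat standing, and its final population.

Closure order: Elkhorn, Fernhollow, Dunmere, Cedarfen
Last habitat: Briarlake with 74 animals

Round 1: Briarlake=6 Cedarfen=8 Dunmere=17 Elkhorn=22 Fernhollow=21 → close Elkhorn (overflow 17)
  22÷4 = 5 each, +1 to first 2
Round 2: Briarlake=12 Cedarfen=14 Dunmere=22 Fernhollow=26 → close Fernhollow (overflow 16)
  26÷3 = 8 each, +1 to first 2
Round 3: Briarlake=21 Cedarfen=23 Dunmere=30 → close Dunmere (overflow 17)
  30÷2 = 15 each, +1 to first 0
Round 4: Briarlake=36 Cedarfen=38 → close Cedarfen (overflow 29)
  38÷1 = 38 each, +1 to first 0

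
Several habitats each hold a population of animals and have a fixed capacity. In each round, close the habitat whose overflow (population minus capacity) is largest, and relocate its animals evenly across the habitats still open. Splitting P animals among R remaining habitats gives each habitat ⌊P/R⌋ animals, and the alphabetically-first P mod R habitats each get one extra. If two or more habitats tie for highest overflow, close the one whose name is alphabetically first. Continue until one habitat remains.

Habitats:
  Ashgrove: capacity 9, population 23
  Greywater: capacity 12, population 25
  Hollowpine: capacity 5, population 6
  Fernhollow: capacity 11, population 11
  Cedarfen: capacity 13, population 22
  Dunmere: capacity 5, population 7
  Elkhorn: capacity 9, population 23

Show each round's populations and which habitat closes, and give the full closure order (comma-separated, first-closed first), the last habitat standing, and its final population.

Round 1: Ashgrove=23 Cedarfen=22 Dunmere=7 Elkhorn=23 Fernhollow=11 Greywater=25 Hollowpine=6 → close Ashgrove (overflow 14)
  23÷6 = 3 each, +1 to first 5
Round 2: Cedarfen=26 Dunmere=11 Elkhorn=27 Fernhollow=15 Greywater=29 Hollowpine=9 → close Elkhorn (overflow 18)
  27÷5 = 5 each, +1 to first 2
Round 3: Cedarfen=32 Dunmere=17 Fernhollow=20 Greywater=34 Hollowpine=14 → close Greywater (overflow 22)
  34÷4 = 8 each, +1 to first 2
Round 4: Cedarfen=41 Dunmere=26 Fernhollow=28 Hollowpine=22 → close Cedarfen (overflow 28)
  41÷3 = 13 each, +1 to first 2
Round 5: Dunmere=40 Fernhollow=42 Hollowpine=35 → close Dunmere (overflow 35)
  40÷2 = 20 each, +1 to first 0
Round 6: Fernhollow=62 Hollowpine=55 → close Fernhollow (overflow 51)
  62÷1 = 62 each, +1 to first 0

Closure order: Ashgrove, Elkhorn, Greywater, Cedarfen, Dunmere, Fernhollow
Last habitat: Hollowpine with 117 animals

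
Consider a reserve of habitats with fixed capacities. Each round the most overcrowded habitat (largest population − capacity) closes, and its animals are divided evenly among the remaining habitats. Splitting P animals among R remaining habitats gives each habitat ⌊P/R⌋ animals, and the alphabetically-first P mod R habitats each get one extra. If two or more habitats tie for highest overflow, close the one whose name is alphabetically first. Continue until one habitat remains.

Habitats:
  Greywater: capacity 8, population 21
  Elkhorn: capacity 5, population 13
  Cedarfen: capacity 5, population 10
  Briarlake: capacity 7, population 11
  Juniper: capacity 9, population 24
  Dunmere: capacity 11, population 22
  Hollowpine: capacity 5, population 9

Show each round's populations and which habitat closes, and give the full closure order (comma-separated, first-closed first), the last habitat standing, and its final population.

Round 1: Briarlake=11 Cedarfen=10 Dunmere=22 Elkhorn=13 Greywater=21 Hollowpine=9 Juniper=24 → close Juniper (overflow 15)
  24÷6 = 4 each, +1 to first 0
Round 2: Briarlake=15 Cedarfen=14 Dunmere=26 Elkhorn=17 Greywater=25 Hollowpine=13 → close Greywater (overflow 17)
  25÷5 = 5 each, +1 to first 0
Round 3: Briarlake=20 Cedarfen=19 Dunmere=31 Elkhorn=22 Hollowpine=18 → close Dunmere (overflow 20)
  31÷4 = 7 each, +1 to first 3
Round 4: Briarlake=28 Cedarfen=27 Elkhorn=30 Hollowpine=25 → close Elkhorn (overflow 25)
  30÷3 = 10 each, +1 to first 0
Round 5: Briarlake=38 Cedarfen=37 Hollowpine=35 → close Cedarfen (overflow 32)
  37÷2 = 18 each, +1 to first 1
Round 6: Briarlake=57 Hollowpine=53 → close Briarlake (overflow 50)
  57÷1 = 57 each, +1 to first 0

Closure order: Juniper, Greywater, Dunmere, Elkhorn, Cedarfen, Briarlake
Last habitat: Hollowpine with 110 animals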